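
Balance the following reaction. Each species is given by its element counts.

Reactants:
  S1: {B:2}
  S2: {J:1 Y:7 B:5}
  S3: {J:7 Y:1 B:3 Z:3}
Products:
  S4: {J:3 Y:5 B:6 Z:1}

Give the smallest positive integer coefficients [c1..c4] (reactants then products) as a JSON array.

J: 5·0+4·1+2·7 = 18 | 6·3 = 18
Y: 5·0+4·7+2·1 = 30 | 6·5 = 30
B: 5·2+4·5+2·3 = 36 | 6·6 = 36
Z: 5·0+4·0+2·3 = 6 | 6·1 = 6
gcd(5,4,2,6) = 1

Coefficients: [5, 4, 2, 6]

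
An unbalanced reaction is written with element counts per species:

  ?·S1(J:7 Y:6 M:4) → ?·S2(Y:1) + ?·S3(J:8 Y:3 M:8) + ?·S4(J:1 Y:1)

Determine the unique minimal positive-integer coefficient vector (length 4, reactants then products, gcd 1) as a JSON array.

Coefficients: [2, 3, 1, 6]

J: 2·7 = 14 | 3·0+1·8+6·1 = 14
Y: 2·6 = 12 | 3·1+1·3+6·1 = 12
M: 2·4 = 8 | 3·0+1·8+6·0 = 8
gcd(2,3,1,6) = 1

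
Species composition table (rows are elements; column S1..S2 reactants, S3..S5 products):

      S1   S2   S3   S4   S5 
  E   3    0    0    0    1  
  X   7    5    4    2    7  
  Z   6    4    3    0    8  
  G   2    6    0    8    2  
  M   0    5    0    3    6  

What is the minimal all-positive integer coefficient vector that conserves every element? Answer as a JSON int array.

E: 1·3+6·0 = 3 | 2·0+4·0+3·1 = 3
X: 1·7+6·5 = 37 | 2·4+4·2+3·7 = 37
Z: 1·6+6·4 = 30 | 2·3+4·0+3·8 = 30
G: 1·2+6·6 = 38 | 2·0+4·8+3·2 = 38
M: 1·0+6·5 = 30 | 2·0+4·3+3·6 = 30
gcd(1,6,2,4,3) = 1

Coefficients: [1, 6, 2, 4, 3]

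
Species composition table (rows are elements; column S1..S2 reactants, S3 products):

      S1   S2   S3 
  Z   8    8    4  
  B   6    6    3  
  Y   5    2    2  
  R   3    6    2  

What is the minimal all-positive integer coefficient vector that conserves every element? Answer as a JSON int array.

Coefficients: [2, 1, 6]

Z: 2·8+1·8 = 24 | 6·4 = 24
B: 2·6+1·6 = 18 | 6·3 = 18
Y: 2·5+1·2 = 12 | 6·2 = 12
R: 2·3+1·6 = 12 | 6·2 = 12
gcd(2,1,6) = 1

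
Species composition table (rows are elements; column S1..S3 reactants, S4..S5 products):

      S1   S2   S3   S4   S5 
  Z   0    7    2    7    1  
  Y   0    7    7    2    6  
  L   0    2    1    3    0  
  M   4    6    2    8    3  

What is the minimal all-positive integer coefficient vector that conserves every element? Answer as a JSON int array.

Coefficients: [3, 2, 2, 2, 4]

Z: 3·0+2·7+2·2 = 18 | 2·7+4·1 = 18
Y: 3·0+2·7+2·7 = 28 | 2·2+4·6 = 28
L: 3·0+2·2+2·1 = 6 | 2·3+4·0 = 6
M: 3·4+2·6+2·2 = 28 | 2·8+4·3 = 28
gcd(3,2,2,2,4) = 1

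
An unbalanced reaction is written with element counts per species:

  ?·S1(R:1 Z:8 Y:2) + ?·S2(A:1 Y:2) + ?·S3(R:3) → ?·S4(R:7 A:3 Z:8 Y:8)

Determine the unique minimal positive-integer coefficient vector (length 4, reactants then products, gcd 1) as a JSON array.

R: 1·1+3·0+2·3 = 7 | 1·7 = 7
A: 1·0+3·1+2·0 = 3 | 1·3 = 3
Z: 1·8+3·0+2·0 = 8 | 1·8 = 8
Y: 1·2+3·2+2·0 = 8 | 1·8 = 8
gcd(1,3,2,1) = 1

Coefficients: [1, 3, 2, 1]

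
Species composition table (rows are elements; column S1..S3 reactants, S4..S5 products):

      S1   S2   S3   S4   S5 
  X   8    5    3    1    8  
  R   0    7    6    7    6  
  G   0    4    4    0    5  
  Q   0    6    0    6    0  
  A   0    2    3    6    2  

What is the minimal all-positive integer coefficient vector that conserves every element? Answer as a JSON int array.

X: 2·8+1·5+4·3 = 33 | 1·1+4·8 = 33
R: 2·0+1·7+4·6 = 31 | 1·7+4·6 = 31
G: 2·0+1·4+4·4 = 20 | 1·0+4·5 = 20
Q: 2·0+1·6+4·0 = 6 | 1·6+4·0 = 6
A: 2·0+1·2+4·3 = 14 | 1·6+4·2 = 14
gcd(2,1,4,1,4) = 1

Coefficients: [2, 1, 4, 1, 4]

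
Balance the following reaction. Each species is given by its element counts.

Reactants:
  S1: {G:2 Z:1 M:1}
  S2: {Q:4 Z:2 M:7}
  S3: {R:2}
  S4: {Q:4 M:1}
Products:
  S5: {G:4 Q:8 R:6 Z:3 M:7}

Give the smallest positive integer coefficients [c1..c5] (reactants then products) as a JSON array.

Coefficients: [4, 1, 6, 3, 2]

G: 4·2+1·0+6·0+3·0 = 8 | 2·4 = 8
Q: 4·0+1·4+6·0+3·4 = 16 | 2·8 = 16
R: 4·0+1·0+6·2+3·0 = 12 | 2·6 = 12
Z: 4·1+1·2+6·0+3·0 = 6 | 2·3 = 6
M: 4·1+1·7+6·0+3·1 = 14 | 2·7 = 14
gcd(4,1,6,3,2) = 1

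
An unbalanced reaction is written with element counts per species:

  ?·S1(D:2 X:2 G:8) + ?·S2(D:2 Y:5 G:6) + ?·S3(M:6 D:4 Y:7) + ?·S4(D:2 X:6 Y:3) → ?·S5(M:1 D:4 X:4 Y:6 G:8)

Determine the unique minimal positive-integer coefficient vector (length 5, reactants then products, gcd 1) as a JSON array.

M: 3·0+4·0+1·6+3·0 = 6 | 6·1 = 6
D: 3·2+4·2+1·4+3·2 = 24 | 6·4 = 24
X: 3·2+4·0+1·0+3·6 = 24 | 6·4 = 24
Y: 3·0+4·5+1·7+3·3 = 36 | 6·6 = 36
G: 3·8+4·6+1·0+3·0 = 48 | 6·8 = 48
gcd(3,4,1,3,6) = 1

Coefficients: [3, 4, 1, 3, 6]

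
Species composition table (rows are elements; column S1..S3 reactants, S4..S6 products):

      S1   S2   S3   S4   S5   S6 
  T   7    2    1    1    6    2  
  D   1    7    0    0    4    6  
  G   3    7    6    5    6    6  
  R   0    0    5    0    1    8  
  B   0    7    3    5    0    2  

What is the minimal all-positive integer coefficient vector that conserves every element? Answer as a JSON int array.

T: 1·7+3·2+5·1 = 18 | 6·1+1·6+3·2 = 18
D: 1·1+3·7+5·0 = 22 | 6·0+1·4+3·6 = 22
G: 1·3+3·7+5·6 = 54 | 6·5+1·6+3·6 = 54
R: 1·0+3·0+5·5 = 25 | 6·0+1·1+3·8 = 25
B: 1·0+3·7+5·3 = 36 | 6·5+1·0+3·2 = 36
gcd(1,3,5,6,1,3) = 1

Coefficients: [1, 3, 5, 6, 1, 3]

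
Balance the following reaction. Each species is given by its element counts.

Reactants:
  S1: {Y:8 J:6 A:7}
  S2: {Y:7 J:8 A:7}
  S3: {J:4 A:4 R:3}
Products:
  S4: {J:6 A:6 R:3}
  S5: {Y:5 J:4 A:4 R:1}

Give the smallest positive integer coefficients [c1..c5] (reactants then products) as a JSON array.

Y: 1·8+1·7+4·0 = 15 | 3·0+3·5 = 15
J: 1·6+1·8+4·4 = 30 | 3·6+3·4 = 30
A: 1·7+1·7+4·4 = 30 | 3·6+3·4 = 30
R: 1·0+1·0+4·3 = 12 | 3·3+3·1 = 12
gcd(1,1,4,3,3) = 1

Coefficients: [1, 1, 4, 3, 3]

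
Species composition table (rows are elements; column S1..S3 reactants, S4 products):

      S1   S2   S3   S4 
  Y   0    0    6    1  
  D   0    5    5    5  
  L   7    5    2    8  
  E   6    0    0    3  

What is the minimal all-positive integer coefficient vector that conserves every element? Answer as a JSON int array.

Coefficients: [3, 5, 1, 6]

Y: 3·0+5·0+1·6 = 6 | 6·1 = 6
D: 3·0+5·5+1·5 = 30 | 6·5 = 30
L: 3·7+5·5+1·2 = 48 | 6·8 = 48
E: 3·6+5·0+1·0 = 18 | 6·3 = 18
gcd(3,5,1,6) = 1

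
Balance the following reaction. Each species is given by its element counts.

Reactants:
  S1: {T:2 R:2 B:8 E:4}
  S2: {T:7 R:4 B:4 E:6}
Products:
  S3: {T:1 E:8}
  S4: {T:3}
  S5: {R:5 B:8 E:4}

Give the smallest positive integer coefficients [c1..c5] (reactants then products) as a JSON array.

T: 1·2+2·7 = 16 | 1·1+5·3+2·0 = 16
R: 1·2+2·4 = 10 | 1·0+5·0+2·5 = 10
B: 1·8+2·4 = 16 | 1·0+5·0+2·8 = 16
E: 1·4+2·6 = 16 | 1·8+5·0+2·4 = 16
gcd(1,2,1,5,2) = 1

Coefficients: [1, 2, 1, 5, 2]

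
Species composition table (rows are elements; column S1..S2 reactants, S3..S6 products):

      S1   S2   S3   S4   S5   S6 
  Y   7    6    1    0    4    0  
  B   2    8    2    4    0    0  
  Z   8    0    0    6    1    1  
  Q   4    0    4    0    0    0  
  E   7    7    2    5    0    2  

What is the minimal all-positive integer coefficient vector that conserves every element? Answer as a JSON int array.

Y: 3·7+1·6 = 27 | 3·1+2·0+6·4+6·0 = 27
B: 3·2+1·8 = 14 | 3·2+2·4+6·0+6·0 = 14
Z: 3·8+1·0 = 24 | 3·0+2·6+6·1+6·1 = 24
Q: 3·4+1·0 = 12 | 3·4+2·0+6·0+6·0 = 12
E: 3·7+1·7 = 28 | 3·2+2·5+6·0+6·2 = 28
gcd(3,1,3,2,6,6) = 1

Coefficients: [3, 1, 3, 2, 6, 6]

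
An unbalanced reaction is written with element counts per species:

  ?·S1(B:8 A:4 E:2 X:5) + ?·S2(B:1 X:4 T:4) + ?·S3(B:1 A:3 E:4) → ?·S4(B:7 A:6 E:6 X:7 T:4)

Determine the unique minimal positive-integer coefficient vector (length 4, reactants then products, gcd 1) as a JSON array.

Coefficients: [3, 5, 6, 5]

B: 3·8+5·1+6·1 = 35 | 5·7 = 35
A: 3·4+5·0+6·3 = 30 | 5·6 = 30
E: 3·2+5·0+6·4 = 30 | 5·6 = 30
X: 3·5+5·4+6·0 = 35 | 5·7 = 35
T: 3·0+5·4+6·0 = 20 | 5·4 = 20
gcd(3,5,6,5) = 1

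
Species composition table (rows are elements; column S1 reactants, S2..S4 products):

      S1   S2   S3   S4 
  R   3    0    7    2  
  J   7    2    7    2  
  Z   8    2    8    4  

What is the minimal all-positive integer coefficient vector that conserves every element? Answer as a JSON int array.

R: 3·3 = 9 | 6·0+1·7+1·2 = 9
J: 3·7 = 21 | 6·2+1·7+1·2 = 21
Z: 3·8 = 24 | 6·2+1·8+1·4 = 24
gcd(3,6,1,1) = 1

Coefficients: [3, 6, 1, 1]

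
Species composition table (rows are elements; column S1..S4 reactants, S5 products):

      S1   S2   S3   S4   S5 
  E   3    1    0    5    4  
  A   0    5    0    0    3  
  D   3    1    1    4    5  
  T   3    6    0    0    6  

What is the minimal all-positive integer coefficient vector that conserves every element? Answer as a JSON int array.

E: 4·3+3·1+6·0+1·5 = 20 | 5·4 = 20
A: 4·0+3·5+6·0+1·0 = 15 | 5·3 = 15
D: 4·3+3·1+6·1+1·4 = 25 | 5·5 = 25
T: 4·3+3·6+6·0+1·0 = 30 | 5·6 = 30
gcd(4,3,6,1,5) = 1

Coefficients: [4, 3, 6, 1, 5]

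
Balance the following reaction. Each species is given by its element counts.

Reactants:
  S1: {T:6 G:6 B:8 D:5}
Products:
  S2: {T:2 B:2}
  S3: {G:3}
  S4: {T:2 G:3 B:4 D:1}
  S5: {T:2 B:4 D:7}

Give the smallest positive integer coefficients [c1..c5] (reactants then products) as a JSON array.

T: 3·6 = 18 | 6·2+5·0+1·2+2·2 = 18
G: 3·6 = 18 | 6·0+5·3+1·3+2·0 = 18
B: 3·8 = 24 | 6·2+5·0+1·4+2·4 = 24
D: 3·5 = 15 | 6·0+5·0+1·1+2·7 = 15
gcd(3,6,5,1,2) = 1

Coefficients: [3, 6, 5, 1, 2]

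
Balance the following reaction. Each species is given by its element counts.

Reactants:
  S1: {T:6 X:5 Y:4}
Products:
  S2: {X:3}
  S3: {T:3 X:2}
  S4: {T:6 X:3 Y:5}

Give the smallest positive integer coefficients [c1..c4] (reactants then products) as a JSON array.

Coefficients: [5, 3, 2, 4]

T: 5·6 = 30 | 3·0+2·3+4·6 = 30
X: 5·5 = 25 | 3·3+2·2+4·3 = 25
Y: 5·4 = 20 | 3·0+2·0+4·5 = 20
gcd(5,3,2,4) = 1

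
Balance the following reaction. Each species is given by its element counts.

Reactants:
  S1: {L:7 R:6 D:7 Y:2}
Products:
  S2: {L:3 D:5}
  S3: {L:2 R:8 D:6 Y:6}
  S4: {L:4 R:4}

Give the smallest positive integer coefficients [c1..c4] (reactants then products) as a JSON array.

Coefficients: [6, 6, 2, 5]

L: 6·7 = 42 | 6·3+2·2+5·4 = 42
R: 6·6 = 36 | 6·0+2·8+5·4 = 36
D: 6·7 = 42 | 6·5+2·6+5·0 = 42
Y: 6·2 = 12 | 6·0+2·6+5·0 = 12
gcd(6,6,2,5) = 1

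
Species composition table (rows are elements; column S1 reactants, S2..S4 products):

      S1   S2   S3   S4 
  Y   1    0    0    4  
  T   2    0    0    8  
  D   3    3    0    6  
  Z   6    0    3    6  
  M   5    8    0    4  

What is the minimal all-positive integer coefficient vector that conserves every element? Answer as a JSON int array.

Coefficients: [4, 2, 6, 1]

Y: 4·1 = 4 | 2·0+6·0+1·4 = 4
T: 4·2 = 8 | 2·0+6·0+1·8 = 8
D: 4·3 = 12 | 2·3+6·0+1·6 = 12
Z: 4·6 = 24 | 2·0+6·3+1·6 = 24
M: 4·5 = 20 | 2·8+6·0+1·4 = 20
gcd(4,2,6,1) = 1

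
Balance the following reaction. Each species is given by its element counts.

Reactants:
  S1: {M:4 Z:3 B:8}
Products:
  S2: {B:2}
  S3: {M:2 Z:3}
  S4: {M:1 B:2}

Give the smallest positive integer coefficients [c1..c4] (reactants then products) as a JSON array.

Coefficients: [1, 2, 1, 2]

M: 1·4 = 4 | 2·0+1·2+2·1 = 4
Z: 1·3 = 3 | 2·0+1·3+2·0 = 3
B: 1·8 = 8 | 2·2+1·0+2·2 = 8
gcd(1,2,1,2) = 1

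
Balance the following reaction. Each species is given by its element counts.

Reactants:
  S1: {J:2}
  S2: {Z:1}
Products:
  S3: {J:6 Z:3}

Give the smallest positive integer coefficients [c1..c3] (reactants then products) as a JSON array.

J: 3·2+3·0 = 6 | 1·6 = 6
Z: 3·0+3·1 = 3 | 1·3 = 3
gcd(3,3,1) = 1

Coefficients: [3, 3, 1]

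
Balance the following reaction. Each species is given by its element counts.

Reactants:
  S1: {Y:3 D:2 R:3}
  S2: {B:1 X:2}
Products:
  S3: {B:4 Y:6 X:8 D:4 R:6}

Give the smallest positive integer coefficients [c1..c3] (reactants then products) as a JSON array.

B: 2·0+4·1 = 4 | 1·4 = 4
Y: 2·3+4·0 = 6 | 1·6 = 6
X: 2·0+4·2 = 8 | 1·8 = 8
D: 2·2+4·0 = 4 | 1·4 = 4
R: 2·3+4·0 = 6 | 1·6 = 6
gcd(2,4,1) = 1

Coefficients: [2, 4, 1]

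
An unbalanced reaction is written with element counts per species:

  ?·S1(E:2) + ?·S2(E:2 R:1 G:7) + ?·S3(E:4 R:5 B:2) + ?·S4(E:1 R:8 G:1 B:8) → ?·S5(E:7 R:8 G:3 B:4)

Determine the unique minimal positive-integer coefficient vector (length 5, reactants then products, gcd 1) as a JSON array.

Coefficients: [3, 2, 6, 1, 5]

E: 3·2+2·2+6·4+1·1 = 35 | 5·7 = 35
R: 3·0+2·1+6·5+1·8 = 40 | 5·8 = 40
G: 3·0+2·7+6·0+1·1 = 15 | 5·3 = 15
B: 3·0+2·0+6·2+1·8 = 20 | 5·4 = 20
gcd(3,2,6,1,5) = 1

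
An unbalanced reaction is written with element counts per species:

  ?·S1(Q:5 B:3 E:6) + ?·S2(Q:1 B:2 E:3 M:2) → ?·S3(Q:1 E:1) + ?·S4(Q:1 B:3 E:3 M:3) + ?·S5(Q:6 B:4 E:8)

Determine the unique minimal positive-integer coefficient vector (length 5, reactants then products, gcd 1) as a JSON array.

Q: 4·5+3·1 = 23 | 3·1+2·1+3·6 = 23
B: 4·3+3·2 = 18 | 3·0+2·3+3·4 = 18
E: 4·6+3·3 = 33 | 3·1+2·3+3·8 = 33
M: 4·0+3·2 = 6 | 3·0+2·3+3·0 = 6
gcd(4,3,3,2,3) = 1

Coefficients: [4, 3, 3, 2, 3]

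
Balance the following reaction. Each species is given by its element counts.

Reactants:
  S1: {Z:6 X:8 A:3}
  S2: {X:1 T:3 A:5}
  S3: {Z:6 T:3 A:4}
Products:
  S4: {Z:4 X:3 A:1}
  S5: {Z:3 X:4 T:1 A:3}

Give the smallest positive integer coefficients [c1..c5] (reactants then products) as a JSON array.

Z: 4·6+1·0+1·6 = 30 | 3·4+6·3 = 30
X: 4·8+1·1+1·0 = 33 | 3·3+6·4 = 33
T: 4·0+1·3+1·3 = 6 | 3·0+6·1 = 6
A: 4·3+1·5+1·4 = 21 | 3·1+6·3 = 21
gcd(4,1,1,3,6) = 1

Coefficients: [4, 1, 1, 3, 6]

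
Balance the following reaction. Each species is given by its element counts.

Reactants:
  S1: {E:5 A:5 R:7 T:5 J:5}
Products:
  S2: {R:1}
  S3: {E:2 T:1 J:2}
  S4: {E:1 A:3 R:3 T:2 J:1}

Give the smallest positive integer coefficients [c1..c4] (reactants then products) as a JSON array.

Coefficients: [3, 6, 5, 5]

E: 3·5 = 15 | 6·0+5·2+5·1 = 15
A: 3·5 = 15 | 6·0+5·0+5·3 = 15
R: 3·7 = 21 | 6·1+5·0+5·3 = 21
T: 3·5 = 15 | 6·0+5·1+5·2 = 15
J: 3·5 = 15 | 6·0+5·2+5·1 = 15
gcd(3,6,5,5) = 1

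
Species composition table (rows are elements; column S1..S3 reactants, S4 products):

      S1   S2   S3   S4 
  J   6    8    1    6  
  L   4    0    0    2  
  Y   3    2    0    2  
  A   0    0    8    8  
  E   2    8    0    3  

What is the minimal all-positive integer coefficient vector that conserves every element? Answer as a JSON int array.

J: 2·6+1·8+4·1 = 24 | 4·6 = 24
L: 2·4+1·0+4·0 = 8 | 4·2 = 8
Y: 2·3+1·2+4·0 = 8 | 4·2 = 8
A: 2·0+1·0+4·8 = 32 | 4·8 = 32
E: 2·2+1·8+4·0 = 12 | 4·3 = 12
gcd(2,1,4,4) = 1

Coefficients: [2, 1, 4, 4]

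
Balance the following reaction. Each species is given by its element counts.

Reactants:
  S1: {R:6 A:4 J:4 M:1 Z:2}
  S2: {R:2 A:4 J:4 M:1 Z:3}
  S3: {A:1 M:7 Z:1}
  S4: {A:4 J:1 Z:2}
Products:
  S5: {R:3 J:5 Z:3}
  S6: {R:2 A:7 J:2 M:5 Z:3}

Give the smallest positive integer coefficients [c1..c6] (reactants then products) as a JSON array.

Coefficients: [2, 2, 3, 4, 2, 5]

R: 2·6+2·2+3·0+4·0 = 16 | 2·3+5·2 = 16
A: 2·4+2·4+3·1+4·4 = 35 | 2·0+5·7 = 35
J: 2·4+2·4+3·0+4·1 = 20 | 2·5+5·2 = 20
M: 2·1+2·1+3·7+4·0 = 25 | 2·0+5·5 = 25
Z: 2·2+2·3+3·1+4·2 = 21 | 2·3+5·3 = 21
gcd(2,2,3,4,2,5) = 1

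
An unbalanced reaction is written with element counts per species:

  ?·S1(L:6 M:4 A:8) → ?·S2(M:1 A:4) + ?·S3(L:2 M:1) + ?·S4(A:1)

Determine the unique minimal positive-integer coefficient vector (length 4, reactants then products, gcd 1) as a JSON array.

Coefficients: [1, 1, 3, 4]

L: 1·6 = 6 | 1·0+3·2+4·0 = 6
M: 1·4 = 4 | 1·1+3·1+4·0 = 4
A: 1·8 = 8 | 1·4+3·0+4·1 = 8
gcd(1,1,3,4) = 1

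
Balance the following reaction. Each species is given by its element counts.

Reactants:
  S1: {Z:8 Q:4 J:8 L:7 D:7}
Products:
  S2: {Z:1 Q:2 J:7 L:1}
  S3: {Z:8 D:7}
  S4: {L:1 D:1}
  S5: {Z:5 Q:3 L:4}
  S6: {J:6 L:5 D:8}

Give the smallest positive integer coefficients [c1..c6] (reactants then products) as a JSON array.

Coefficients: [5, 4, 2, 5, 4, 2]

Z: 5·8 = 40 | 4·1+2·8+5·0+4·5+2·0 = 40
Q: 5·4 = 20 | 4·2+2·0+5·0+4·3+2·0 = 20
J: 5·8 = 40 | 4·7+2·0+5·0+4·0+2·6 = 40
L: 5·7 = 35 | 4·1+2·0+5·1+4·4+2·5 = 35
D: 5·7 = 35 | 4·0+2·7+5·1+4·0+2·8 = 35
gcd(5,4,2,5,4,2) = 1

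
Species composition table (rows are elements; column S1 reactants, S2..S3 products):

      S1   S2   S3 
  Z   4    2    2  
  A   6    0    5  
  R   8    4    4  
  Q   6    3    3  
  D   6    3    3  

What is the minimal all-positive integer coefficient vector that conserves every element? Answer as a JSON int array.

Z: 5·4 = 20 | 4·2+6·2 = 20
A: 5·6 = 30 | 4·0+6·5 = 30
R: 5·8 = 40 | 4·4+6·4 = 40
Q: 5·6 = 30 | 4·3+6·3 = 30
D: 5·6 = 30 | 4·3+6·3 = 30
gcd(5,4,6) = 1

Coefficients: [5, 4, 6]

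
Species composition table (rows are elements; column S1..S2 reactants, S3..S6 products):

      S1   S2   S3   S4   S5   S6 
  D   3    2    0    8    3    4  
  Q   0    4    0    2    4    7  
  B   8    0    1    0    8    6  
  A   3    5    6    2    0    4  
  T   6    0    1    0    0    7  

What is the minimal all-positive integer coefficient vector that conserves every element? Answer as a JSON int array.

Coefficients: [3, 5, 4, 1, 1, 2]

D: 3·3+5·2 = 19 | 4·0+1·8+1·3+2·4 = 19
Q: 3·0+5·4 = 20 | 4·0+1·2+1·4+2·7 = 20
B: 3·8+5·0 = 24 | 4·1+1·0+1·8+2·6 = 24
A: 3·3+5·5 = 34 | 4·6+1·2+1·0+2·4 = 34
T: 3·6+5·0 = 18 | 4·1+1·0+1·0+2·7 = 18
gcd(3,5,4,1,1,2) = 1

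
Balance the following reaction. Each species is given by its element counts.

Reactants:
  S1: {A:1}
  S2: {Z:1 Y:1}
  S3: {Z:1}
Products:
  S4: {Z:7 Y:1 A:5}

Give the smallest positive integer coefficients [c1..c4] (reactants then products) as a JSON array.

Coefficients: [5, 1, 6, 1]

Z: 5·0+1·1+6·1 = 7 | 1·7 = 7
Y: 5·0+1·1+6·0 = 1 | 1·1 = 1
A: 5·1+1·0+6·0 = 5 | 1·5 = 5
gcd(5,1,6,1) = 1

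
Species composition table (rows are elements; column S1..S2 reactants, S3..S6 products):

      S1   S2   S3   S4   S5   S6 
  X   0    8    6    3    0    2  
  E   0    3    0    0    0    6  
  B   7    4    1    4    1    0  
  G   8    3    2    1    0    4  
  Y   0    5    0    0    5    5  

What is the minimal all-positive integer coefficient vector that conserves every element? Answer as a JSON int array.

X: 1·0+6·8 = 48 | 4·6+6·3+3·0+3·2 = 48
E: 1·0+6·3 = 18 | 4·0+6·0+3·0+3·6 = 18
B: 1·7+6·4 = 31 | 4·1+6·4+3·1+3·0 = 31
G: 1·8+6·3 = 26 | 4·2+6·1+3·0+3·4 = 26
Y: 1·0+6·5 = 30 | 4·0+6·0+3·5+3·5 = 30
gcd(1,6,4,6,3,3) = 1

Coefficients: [1, 6, 4, 6, 3, 3]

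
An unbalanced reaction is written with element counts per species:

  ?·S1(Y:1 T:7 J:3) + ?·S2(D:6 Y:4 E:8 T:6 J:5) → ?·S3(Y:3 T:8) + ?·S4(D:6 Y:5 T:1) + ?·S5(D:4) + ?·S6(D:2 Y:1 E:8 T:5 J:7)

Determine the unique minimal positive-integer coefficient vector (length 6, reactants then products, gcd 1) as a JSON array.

D: 4·0+6·6 = 36 | 4·0+2·6+3·4+6·2 = 36
Y: 4·1+6·4 = 28 | 4·3+2·5+3·0+6·1 = 28
E: 4·0+6·8 = 48 | 4·0+2·0+3·0+6·8 = 48
T: 4·7+6·6 = 64 | 4·8+2·1+3·0+6·5 = 64
J: 4·3+6·5 = 42 | 4·0+2·0+3·0+6·7 = 42
gcd(4,6,4,2,3,6) = 1

Coefficients: [4, 6, 4, 2, 3, 6]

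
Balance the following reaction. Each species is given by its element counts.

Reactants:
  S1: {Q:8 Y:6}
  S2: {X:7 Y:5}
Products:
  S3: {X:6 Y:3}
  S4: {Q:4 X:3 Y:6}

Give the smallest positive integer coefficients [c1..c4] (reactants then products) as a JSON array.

Coefficients: [3, 6, 4, 6]

Q: 3·8+6·0 = 24 | 4·0+6·4 = 24
X: 3·0+6·7 = 42 | 4·6+6·3 = 42
Y: 3·6+6·5 = 48 | 4·3+6·6 = 48
gcd(3,6,4,6) = 1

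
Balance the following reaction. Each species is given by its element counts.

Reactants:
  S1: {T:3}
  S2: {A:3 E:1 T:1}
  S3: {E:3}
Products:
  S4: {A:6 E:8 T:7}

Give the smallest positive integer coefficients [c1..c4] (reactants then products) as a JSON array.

Coefficients: [5, 6, 6, 3]

A: 5·0+6·3+6·0 = 18 | 3·6 = 18
E: 5·0+6·1+6·3 = 24 | 3·8 = 24
T: 5·3+6·1+6·0 = 21 | 3·7 = 21
gcd(5,6,6,3) = 1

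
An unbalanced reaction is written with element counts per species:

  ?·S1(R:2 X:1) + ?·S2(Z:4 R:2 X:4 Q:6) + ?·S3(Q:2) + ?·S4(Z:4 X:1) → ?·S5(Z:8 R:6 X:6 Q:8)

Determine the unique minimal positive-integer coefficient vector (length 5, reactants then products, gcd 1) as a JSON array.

Coefficients: [5, 1, 5, 3, 2]

Z: 5·0+1·4+5·0+3·4 = 16 | 2·8 = 16
R: 5·2+1·2+5·0+3·0 = 12 | 2·6 = 12
X: 5·1+1·4+5·0+3·1 = 12 | 2·6 = 12
Q: 5·0+1·6+5·2+3·0 = 16 | 2·8 = 16
gcd(5,1,5,3,2) = 1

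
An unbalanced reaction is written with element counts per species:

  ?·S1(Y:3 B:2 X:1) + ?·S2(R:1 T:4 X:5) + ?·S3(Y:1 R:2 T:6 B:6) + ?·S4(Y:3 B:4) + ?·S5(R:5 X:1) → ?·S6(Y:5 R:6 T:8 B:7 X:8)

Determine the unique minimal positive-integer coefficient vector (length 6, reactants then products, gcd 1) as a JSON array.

Y: 4·3+5·0+2·1+2·3+3·0 = 20 | 4·5 = 20
R: 4·0+5·1+2·2+2·0+3·5 = 24 | 4·6 = 24
T: 4·0+5·4+2·6+2·0+3·0 = 32 | 4·8 = 32
B: 4·2+5·0+2·6+2·4+3·0 = 28 | 4·7 = 28
X: 4·1+5·5+2·0+2·0+3·1 = 32 | 4·8 = 32
gcd(4,5,2,2,3,4) = 1

Coefficients: [4, 5, 2, 2, 3, 4]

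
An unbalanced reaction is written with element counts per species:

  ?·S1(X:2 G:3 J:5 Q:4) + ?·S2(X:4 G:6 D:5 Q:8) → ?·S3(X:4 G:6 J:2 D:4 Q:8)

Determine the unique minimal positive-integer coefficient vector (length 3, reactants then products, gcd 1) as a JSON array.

X: 2·2+4·4 = 20 | 5·4 = 20
G: 2·3+4·6 = 30 | 5·6 = 30
J: 2·5+4·0 = 10 | 5·2 = 10
D: 2·0+4·5 = 20 | 5·4 = 20
Q: 2·4+4·8 = 40 | 5·8 = 40
gcd(2,4,5) = 1

Coefficients: [2, 4, 5]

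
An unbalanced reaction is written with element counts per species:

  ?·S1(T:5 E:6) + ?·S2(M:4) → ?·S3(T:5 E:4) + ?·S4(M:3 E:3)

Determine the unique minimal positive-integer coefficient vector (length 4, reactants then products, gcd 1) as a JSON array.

T: 6·5+3·0 = 30 | 6·5+4·0 = 30
M: 6·0+3·4 = 12 | 6·0+4·3 = 12
E: 6·6+3·0 = 36 | 6·4+4·3 = 36
gcd(6,3,6,4) = 1

Coefficients: [6, 3, 6, 4]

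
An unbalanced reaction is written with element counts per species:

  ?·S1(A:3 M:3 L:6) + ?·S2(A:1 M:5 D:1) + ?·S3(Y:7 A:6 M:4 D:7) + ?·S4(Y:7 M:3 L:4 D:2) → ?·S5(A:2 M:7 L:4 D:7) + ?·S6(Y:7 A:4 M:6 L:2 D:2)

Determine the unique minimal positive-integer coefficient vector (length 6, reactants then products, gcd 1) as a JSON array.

Coefficients: [2, 6, 3, 3, 3, 6]

Y: 2·0+6·0+3·7+3·7 = 42 | 3·0+6·7 = 42
A: 2·3+6·1+3·6+3·0 = 30 | 3·2+6·4 = 30
M: 2·3+6·5+3·4+3·3 = 57 | 3·7+6·6 = 57
L: 2·6+6·0+3·0+3·4 = 24 | 3·4+6·2 = 24
D: 2·0+6·1+3·7+3·2 = 33 | 3·7+6·2 = 33
gcd(2,6,3,3,3,6) = 1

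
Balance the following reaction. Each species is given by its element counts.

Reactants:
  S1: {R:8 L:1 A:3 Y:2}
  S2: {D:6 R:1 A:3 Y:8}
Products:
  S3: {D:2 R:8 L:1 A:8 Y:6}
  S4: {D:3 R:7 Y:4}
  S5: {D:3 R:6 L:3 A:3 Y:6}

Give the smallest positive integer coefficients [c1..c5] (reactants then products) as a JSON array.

D: 6·0+3·6 = 18 | 3·2+3·3+1·3 = 18
R: 6·8+3·1 = 51 | 3·8+3·7+1·6 = 51
L: 6·1+3·0 = 6 | 3·1+3·0+1·3 = 6
A: 6·3+3·3 = 27 | 3·8+3·0+1·3 = 27
Y: 6·2+3·8 = 36 | 3·6+3·4+1·6 = 36
gcd(6,3,3,3,1) = 1

Coefficients: [6, 3, 3, 3, 1]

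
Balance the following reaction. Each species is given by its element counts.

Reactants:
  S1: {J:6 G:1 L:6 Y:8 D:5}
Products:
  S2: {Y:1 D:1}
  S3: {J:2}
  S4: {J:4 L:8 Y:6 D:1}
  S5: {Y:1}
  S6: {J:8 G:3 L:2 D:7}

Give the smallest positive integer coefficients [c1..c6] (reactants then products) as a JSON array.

Coefficients: [3, 6, 1, 2, 6, 1]

J: 3·6 = 18 | 6·0+1·2+2·4+6·0+1·8 = 18
G: 3·1 = 3 | 6·0+1·0+2·0+6·0+1·3 = 3
L: 3·6 = 18 | 6·0+1·0+2·8+6·0+1·2 = 18
Y: 3·8 = 24 | 6·1+1·0+2·6+6·1+1·0 = 24
D: 3·5 = 15 | 6·1+1·0+2·1+6·0+1·7 = 15
gcd(3,6,1,2,6,1) = 1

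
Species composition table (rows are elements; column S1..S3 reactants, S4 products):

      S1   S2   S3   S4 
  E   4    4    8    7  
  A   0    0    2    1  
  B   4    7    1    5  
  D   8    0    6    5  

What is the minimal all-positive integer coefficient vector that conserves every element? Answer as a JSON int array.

Coefficients: [1, 2, 2, 4]

E: 1·4+2·4+2·8 = 28 | 4·7 = 28
A: 1·0+2·0+2·2 = 4 | 4·1 = 4
B: 1·4+2·7+2·1 = 20 | 4·5 = 20
D: 1·8+2·0+2·6 = 20 | 4·5 = 20
gcd(1,2,2,4) = 1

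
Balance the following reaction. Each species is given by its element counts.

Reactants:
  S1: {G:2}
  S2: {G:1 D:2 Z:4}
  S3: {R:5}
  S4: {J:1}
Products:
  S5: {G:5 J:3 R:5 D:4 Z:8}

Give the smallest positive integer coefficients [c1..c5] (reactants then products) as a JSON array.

G: 3·2+4·1+2·0+6·0 = 10 | 2·5 = 10
J: 3·0+4·0+2·0+6·1 = 6 | 2·3 = 6
R: 3·0+4·0+2·5+6·0 = 10 | 2·5 = 10
D: 3·0+4·2+2·0+6·0 = 8 | 2·4 = 8
Z: 3·0+4·4+2·0+6·0 = 16 | 2·8 = 16
gcd(3,4,2,6,2) = 1

Coefficients: [3, 4, 2, 6, 2]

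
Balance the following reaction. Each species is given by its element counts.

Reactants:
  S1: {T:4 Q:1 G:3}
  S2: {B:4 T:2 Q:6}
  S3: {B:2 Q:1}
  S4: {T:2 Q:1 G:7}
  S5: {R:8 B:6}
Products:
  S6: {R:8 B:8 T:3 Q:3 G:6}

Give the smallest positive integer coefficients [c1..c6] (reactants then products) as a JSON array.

Coefficients: [1, 1, 2, 3, 4, 4]

R: 1·0+1·0+2·0+3·0+4·8 = 32 | 4·8 = 32
B: 1·0+1·4+2·2+3·0+4·6 = 32 | 4·8 = 32
T: 1·4+1·2+2·0+3·2+4·0 = 12 | 4·3 = 12
Q: 1·1+1·6+2·1+3·1+4·0 = 12 | 4·3 = 12
G: 1·3+1·0+2·0+3·7+4·0 = 24 | 4·6 = 24
gcd(1,1,2,3,4,4) = 1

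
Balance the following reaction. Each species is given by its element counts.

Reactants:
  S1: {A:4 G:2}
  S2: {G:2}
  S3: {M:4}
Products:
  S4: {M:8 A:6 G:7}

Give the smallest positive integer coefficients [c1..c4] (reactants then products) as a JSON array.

M: 3·0+4·0+4·4 = 16 | 2·8 = 16
A: 3·4+4·0+4·0 = 12 | 2·6 = 12
G: 3·2+4·2+4·0 = 14 | 2·7 = 14
gcd(3,4,4,2) = 1

Coefficients: [3, 4, 4, 2]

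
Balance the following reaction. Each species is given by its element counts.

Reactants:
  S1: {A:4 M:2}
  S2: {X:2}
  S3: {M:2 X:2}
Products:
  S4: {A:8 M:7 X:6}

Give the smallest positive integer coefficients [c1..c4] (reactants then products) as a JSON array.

A: 4·4+3·0+3·0 = 16 | 2·8 = 16
M: 4·2+3·0+3·2 = 14 | 2·7 = 14
X: 4·0+3·2+3·2 = 12 | 2·6 = 12
gcd(4,3,3,2) = 1

Coefficients: [4, 3, 3, 2]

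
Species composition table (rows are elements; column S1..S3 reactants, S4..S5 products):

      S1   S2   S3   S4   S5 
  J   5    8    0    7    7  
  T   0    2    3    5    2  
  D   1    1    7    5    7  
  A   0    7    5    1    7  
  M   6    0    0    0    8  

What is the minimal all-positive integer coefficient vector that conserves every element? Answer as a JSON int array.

Coefficients: [4, 1, 3, 1, 3]

J: 4·5+1·8+3·0 = 28 | 1·7+3·7 = 28
T: 4·0+1·2+3·3 = 11 | 1·5+3·2 = 11
D: 4·1+1·1+3·7 = 26 | 1·5+3·7 = 26
A: 4·0+1·7+3·5 = 22 | 1·1+3·7 = 22
M: 4·6+1·0+3·0 = 24 | 1·0+3·8 = 24
gcd(4,1,3,1,3) = 1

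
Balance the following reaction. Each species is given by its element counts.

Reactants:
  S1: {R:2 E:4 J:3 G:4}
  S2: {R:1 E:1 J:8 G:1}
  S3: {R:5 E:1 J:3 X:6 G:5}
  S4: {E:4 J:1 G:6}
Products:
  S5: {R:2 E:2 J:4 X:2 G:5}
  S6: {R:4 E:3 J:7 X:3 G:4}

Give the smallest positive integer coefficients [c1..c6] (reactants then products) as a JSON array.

Coefficients: [3, 5, 5, 2, 6, 6]

R: 3·2+5·1+5·5+2·0 = 36 | 6·2+6·4 = 36
E: 3·4+5·1+5·1+2·4 = 30 | 6·2+6·3 = 30
J: 3·3+5·8+5·3+2·1 = 66 | 6·4+6·7 = 66
X: 3·0+5·0+5·6+2·0 = 30 | 6·2+6·3 = 30
G: 3·4+5·1+5·5+2·6 = 54 | 6·5+6·4 = 54
gcd(3,5,5,2,6,6) = 1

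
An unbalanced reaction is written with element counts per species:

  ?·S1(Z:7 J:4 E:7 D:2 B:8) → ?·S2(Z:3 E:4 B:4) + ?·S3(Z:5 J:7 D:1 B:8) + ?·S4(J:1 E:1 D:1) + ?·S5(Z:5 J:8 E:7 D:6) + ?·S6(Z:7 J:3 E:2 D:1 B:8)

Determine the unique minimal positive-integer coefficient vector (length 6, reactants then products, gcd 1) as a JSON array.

Z: 5·7 = 35 | 6·3+1·5+2·0+1·5+1·7 = 35
J: 5·4 = 20 | 6·0+1·7+2·1+1·8+1·3 = 20
E: 5·7 = 35 | 6·4+1·0+2·1+1·7+1·2 = 35
D: 5·2 = 10 | 6·0+1·1+2·1+1·6+1·1 = 10
B: 5·8 = 40 | 6·4+1·8+2·0+1·0+1·8 = 40
gcd(5,6,1,2,1,1) = 1

Coefficients: [5, 6, 1, 2, 1, 1]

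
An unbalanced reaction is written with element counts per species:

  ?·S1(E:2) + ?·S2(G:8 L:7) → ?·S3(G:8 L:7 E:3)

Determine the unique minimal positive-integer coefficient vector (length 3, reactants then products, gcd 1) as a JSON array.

Coefficients: [3, 2, 2]

G: 3·0+2·8 = 16 | 2·8 = 16
L: 3·0+2·7 = 14 | 2·7 = 14
E: 3·2+2·0 = 6 | 2·3 = 6
gcd(3,2,2) = 1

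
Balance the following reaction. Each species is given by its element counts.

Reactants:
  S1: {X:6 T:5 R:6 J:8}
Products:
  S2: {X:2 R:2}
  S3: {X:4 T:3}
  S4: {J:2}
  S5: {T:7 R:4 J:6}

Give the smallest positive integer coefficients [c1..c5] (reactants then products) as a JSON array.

X: 2·6 = 12 | 4·2+1·4+5·0+1·0 = 12
T: 2·5 = 10 | 4·0+1·3+5·0+1·7 = 10
R: 2·6 = 12 | 4·2+1·0+5·0+1·4 = 12
J: 2·8 = 16 | 4·0+1·0+5·2+1·6 = 16
gcd(2,4,1,5,1) = 1

Coefficients: [2, 4, 1, 5, 1]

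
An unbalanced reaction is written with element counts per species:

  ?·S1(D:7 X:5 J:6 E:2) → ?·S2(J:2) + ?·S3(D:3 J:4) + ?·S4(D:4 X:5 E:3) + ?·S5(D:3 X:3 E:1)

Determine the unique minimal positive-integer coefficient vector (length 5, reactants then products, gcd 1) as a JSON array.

D: 4·7 = 28 | 6·0+3·3+1·4+5·3 = 28
X: 4·5 = 20 | 6·0+3·0+1·5+5·3 = 20
J: 4·6 = 24 | 6·2+3·4+1·0+5·0 = 24
E: 4·2 = 8 | 6·0+3·0+1·3+5·1 = 8
gcd(4,6,3,1,5) = 1

Coefficients: [4, 6, 3, 1, 5]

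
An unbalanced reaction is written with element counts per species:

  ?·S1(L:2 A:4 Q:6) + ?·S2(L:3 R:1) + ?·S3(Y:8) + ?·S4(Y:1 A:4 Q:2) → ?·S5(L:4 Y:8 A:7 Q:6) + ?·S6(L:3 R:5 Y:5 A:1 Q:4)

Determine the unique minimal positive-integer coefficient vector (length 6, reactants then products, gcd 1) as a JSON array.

Coefficients: [4, 5, 5, 5, 5, 1]

L: 4·2+5·3+5·0+5·0 = 23 | 5·4+1·3 = 23
R: 4·0+5·1+5·0+5·0 = 5 | 5·0+1·5 = 5
Y: 4·0+5·0+5·8+5·1 = 45 | 5·8+1·5 = 45
A: 4·4+5·0+5·0+5·4 = 36 | 5·7+1·1 = 36
Q: 4·6+5·0+5·0+5·2 = 34 | 5·6+1·4 = 34
gcd(4,5,5,5,5,1) = 1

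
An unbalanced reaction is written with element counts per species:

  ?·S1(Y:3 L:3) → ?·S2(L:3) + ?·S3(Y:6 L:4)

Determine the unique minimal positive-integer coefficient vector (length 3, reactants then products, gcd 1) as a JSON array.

Y: 6·3 = 18 | 2·0+3·6 = 18
L: 6·3 = 18 | 2·3+3·4 = 18
gcd(6,2,3) = 1

Coefficients: [6, 2, 3]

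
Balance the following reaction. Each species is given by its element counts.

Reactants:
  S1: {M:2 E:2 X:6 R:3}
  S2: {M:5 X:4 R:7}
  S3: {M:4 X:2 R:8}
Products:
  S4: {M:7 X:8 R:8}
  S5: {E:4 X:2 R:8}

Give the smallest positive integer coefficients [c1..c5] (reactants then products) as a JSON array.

M: 6·2+2·5+5·4 = 42 | 6·7+3·0 = 42
E: 6·2+2·0+5·0 = 12 | 6·0+3·4 = 12
X: 6·6+2·4+5·2 = 54 | 6·8+3·2 = 54
R: 6·3+2·7+5·8 = 72 | 6·8+3·8 = 72
gcd(6,2,5,6,3) = 1

Coefficients: [6, 2, 5, 6, 3]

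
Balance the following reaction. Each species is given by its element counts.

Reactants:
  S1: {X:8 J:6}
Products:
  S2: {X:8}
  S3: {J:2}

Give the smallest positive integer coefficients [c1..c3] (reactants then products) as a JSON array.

X: 1·8 = 8 | 1·8+3·0 = 8
J: 1·6 = 6 | 1·0+3·2 = 6
gcd(1,1,3) = 1

Coefficients: [1, 1, 3]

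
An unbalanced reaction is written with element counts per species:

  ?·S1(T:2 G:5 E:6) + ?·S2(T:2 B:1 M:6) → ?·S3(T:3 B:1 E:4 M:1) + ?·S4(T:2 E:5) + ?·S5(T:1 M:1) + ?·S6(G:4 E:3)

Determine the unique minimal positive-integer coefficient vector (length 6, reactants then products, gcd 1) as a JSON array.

Coefficients: [4, 1, 1, 1, 5, 5]

T: 4·2+1·2 = 10 | 1·3+1·2+5·1+5·0 = 10
B: 4·0+1·1 = 1 | 1·1+1·0+5·0+5·0 = 1
G: 4·5+1·0 = 20 | 1·0+1·0+5·0+5·4 = 20
E: 4·6+1·0 = 24 | 1·4+1·5+5·0+5·3 = 24
M: 4·0+1·6 = 6 | 1·1+1·0+5·1+5·0 = 6
gcd(4,1,1,1,5,5) = 1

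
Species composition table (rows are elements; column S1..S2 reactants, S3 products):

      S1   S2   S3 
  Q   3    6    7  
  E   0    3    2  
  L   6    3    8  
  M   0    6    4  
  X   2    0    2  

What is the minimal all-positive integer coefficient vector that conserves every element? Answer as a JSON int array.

Q: 3·3+2·6 = 21 | 3·7 = 21
E: 3·0+2·3 = 6 | 3·2 = 6
L: 3·6+2·3 = 24 | 3·8 = 24
M: 3·0+2·6 = 12 | 3·4 = 12
X: 3·2+2·0 = 6 | 3·2 = 6
gcd(3,2,3) = 1

Coefficients: [3, 2, 3]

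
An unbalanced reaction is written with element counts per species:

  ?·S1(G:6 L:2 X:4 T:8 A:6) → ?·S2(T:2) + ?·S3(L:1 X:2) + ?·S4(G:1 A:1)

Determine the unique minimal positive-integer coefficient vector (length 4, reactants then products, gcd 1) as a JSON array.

Coefficients: [1, 4, 2, 6]

G: 1·6 = 6 | 4·0+2·0+6·1 = 6
L: 1·2 = 2 | 4·0+2·1+6·0 = 2
X: 1·4 = 4 | 4·0+2·2+6·0 = 4
T: 1·8 = 8 | 4·2+2·0+6·0 = 8
A: 1·6 = 6 | 4·0+2·0+6·1 = 6
gcd(1,4,2,6) = 1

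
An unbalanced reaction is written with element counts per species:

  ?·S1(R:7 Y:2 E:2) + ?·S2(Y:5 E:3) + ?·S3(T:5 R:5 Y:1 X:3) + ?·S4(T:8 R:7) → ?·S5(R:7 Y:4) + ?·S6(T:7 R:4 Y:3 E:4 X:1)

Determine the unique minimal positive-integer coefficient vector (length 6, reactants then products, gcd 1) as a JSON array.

T: 3·0+6·0+2·5+4·8 = 42 | 5·0+6·7 = 42
R: 3·7+6·0+2·5+4·7 = 59 | 5·7+6·4 = 59
Y: 3·2+6·5+2·1+4·0 = 38 | 5·4+6·3 = 38
E: 3·2+6·3+2·0+4·0 = 24 | 5·0+6·4 = 24
X: 3·0+6·0+2·3+4·0 = 6 | 5·0+6·1 = 6
gcd(3,6,2,4,5,6) = 1

Coefficients: [3, 6, 2, 4, 5, 6]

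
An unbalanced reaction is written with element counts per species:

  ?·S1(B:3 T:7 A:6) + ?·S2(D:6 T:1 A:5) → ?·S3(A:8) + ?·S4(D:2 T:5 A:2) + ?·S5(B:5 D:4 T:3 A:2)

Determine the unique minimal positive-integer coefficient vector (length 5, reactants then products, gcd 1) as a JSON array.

B: 5·3+4·0 = 15 | 4·0+6·0+3·5 = 15
D: 5·0+4·6 = 24 | 4·0+6·2+3·4 = 24
T: 5·7+4·1 = 39 | 4·0+6·5+3·3 = 39
A: 5·6+4·5 = 50 | 4·8+6·2+3·2 = 50
gcd(5,4,4,6,3) = 1

Coefficients: [5, 4, 4, 6, 3]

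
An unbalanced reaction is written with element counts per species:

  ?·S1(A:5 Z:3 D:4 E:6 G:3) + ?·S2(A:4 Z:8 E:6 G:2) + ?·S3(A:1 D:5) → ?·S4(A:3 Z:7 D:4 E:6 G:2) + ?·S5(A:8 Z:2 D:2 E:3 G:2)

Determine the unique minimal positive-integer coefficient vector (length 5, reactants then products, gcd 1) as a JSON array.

Coefficients: [2, 5, 4, 6, 2]

A: 2·5+5·4+4·1 = 34 | 6·3+2·8 = 34
Z: 2·3+5·8+4·0 = 46 | 6·7+2·2 = 46
D: 2·4+5·0+4·5 = 28 | 6·4+2·2 = 28
E: 2·6+5·6+4·0 = 42 | 6·6+2·3 = 42
G: 2·3+5·2+4·0 = 16 | 6·2+2·2 = 16
gcd(2,5,4,6,2) = 1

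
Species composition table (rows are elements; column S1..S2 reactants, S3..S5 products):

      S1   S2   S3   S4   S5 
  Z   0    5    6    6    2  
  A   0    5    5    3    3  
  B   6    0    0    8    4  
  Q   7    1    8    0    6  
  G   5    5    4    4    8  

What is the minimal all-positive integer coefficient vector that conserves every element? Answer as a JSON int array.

Coefficients: [4, 4, 1, 1, 4]

Z: 4·0+4·5 = 20 | 1·6+1·6+4·2 = 20
A: 4·0+4·5 = 20 | 1·5+1·3+4·3 = 20
B: 4·6+4·0 = 24 | 1·0+1·8+4·4 = 24
Q: 4·7+4·1 = 32 | 1·8+1·0+4·6 = 32
G: 4·5+4·5 = 40 | 1·4+1·4+4·8 = 40
gcd(4,4,1,1,4) = 1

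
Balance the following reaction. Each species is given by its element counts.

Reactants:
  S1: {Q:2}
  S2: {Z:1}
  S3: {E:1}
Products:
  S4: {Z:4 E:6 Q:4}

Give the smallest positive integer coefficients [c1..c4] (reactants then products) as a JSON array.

Coefficients: [2, 4, 6, 1]

Z: 2·0+4·1+6·0 = 4 | 1·4 = 4
E: 2·0+4·0+6·1 = 6 | 1·6 = 6
Q: 2·2+4·0+6·0 = 4 | 1·4 = 4
gcd(2,4,6,1) = 1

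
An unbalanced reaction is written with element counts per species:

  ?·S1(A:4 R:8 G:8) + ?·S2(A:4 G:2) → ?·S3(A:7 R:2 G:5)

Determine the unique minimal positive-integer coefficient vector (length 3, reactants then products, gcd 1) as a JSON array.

A: 1·4+6·4 = 28 | 4·7 = 28
R: 1·8+6·0 = 8 | 4·2 = 8
G: 1·8+6·2 = 20 | 4·5 = 20
gcd(1,6,4) = 1

Coefficients: [1, 6, 4]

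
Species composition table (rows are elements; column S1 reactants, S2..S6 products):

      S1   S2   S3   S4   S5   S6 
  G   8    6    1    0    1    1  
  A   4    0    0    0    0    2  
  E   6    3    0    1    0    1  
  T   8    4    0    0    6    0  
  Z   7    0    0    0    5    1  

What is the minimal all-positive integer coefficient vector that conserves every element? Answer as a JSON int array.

Coefficients: [2, 1, 4, 5, 2, 4]

G: 2·8 = 16 | 1·6+4·1+5·0+2·1+4·1 = 16
A: 2·4 = 8 | 1·0+4·0+5·0+2·0+4·2 = 8
E: 2·6 = 12 | 1·3+4·0+5·1+2·0+4·1 = 12
T: 2·8 = 16 | 1·4+4·0+5·0+2·6+4·0 = 16
Z: 2·7 = 14 | 1·0+4·0+5·0+2·5+4·1 = 14
gcd(2,1,4,5,2,4) = 1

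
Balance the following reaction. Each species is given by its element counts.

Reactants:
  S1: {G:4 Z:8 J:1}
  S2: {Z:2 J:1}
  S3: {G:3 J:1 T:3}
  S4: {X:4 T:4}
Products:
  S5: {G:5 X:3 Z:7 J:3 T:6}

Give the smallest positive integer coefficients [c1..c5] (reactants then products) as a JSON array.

G: 2·4+6·0+4·3+3·0 = 20 | 4·5 = 20
X: 2·0+6·0+4·0+3·4 = 12 | 4·3 = 12
Z: 2·8+6·2+4·0+3·0 = 28 | 4·7 = 28
J: 2·1+6·1+4·1+3·0 = 12 | 4·3 = 12
T: 2·0+6·0+4·3+3·4 = 24 | 4·6 = 24
gcd(2,6,4,3,4) = 1

Coefficients: [2, 6, 4, 3, 4]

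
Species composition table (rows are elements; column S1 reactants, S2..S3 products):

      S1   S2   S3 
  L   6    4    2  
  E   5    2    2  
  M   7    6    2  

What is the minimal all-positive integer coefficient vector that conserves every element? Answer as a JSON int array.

Coefficients: [2, 1, 4]

L: 2·6 = 12 | 1·4+4·2 = 12
E: 2·5 = 10 | 1·2+4·2 = 10
M: 2·7 = 14 | 1·6+4·2 = 14
gcd(2,1,4) = 1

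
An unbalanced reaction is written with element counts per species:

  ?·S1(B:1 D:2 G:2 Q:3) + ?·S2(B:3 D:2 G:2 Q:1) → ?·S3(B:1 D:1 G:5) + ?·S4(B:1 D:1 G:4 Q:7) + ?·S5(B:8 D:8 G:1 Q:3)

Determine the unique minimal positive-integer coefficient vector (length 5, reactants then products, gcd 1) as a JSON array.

Coefficients: [5, 5, 2, 2, 2]

B: 5·1+5·3 = 20 | 2·1+2·1+2·8 = 20
D: 5·2+5·2 = 20 | 2·1+2·1+2·8 = 20
G: 5·2+5·2 = 20 | 2·5+2·4+2·1 = 20
Q: 5·3+5·1 = 20 | 2·0+2·7+2·3 = 20
gcd(5,5,2,2,2) = 1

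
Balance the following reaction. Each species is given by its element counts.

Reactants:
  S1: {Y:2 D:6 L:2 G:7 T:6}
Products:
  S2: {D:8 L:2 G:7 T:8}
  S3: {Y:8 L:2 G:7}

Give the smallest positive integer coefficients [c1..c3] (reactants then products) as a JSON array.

Coefficients: [4, 3, 1]

Y: 4·2 = 8 | 3·0+1·8 = 8
D: 4·6 = 24 | 3·8+1·0 = 24
L: 4·2 = 8 | 3·2+1·2 = 8
G: 4·7 = 28 | 3·7+1·7 = 28
T: 4·6 = 24 | 3·8+1·0 = 24
gcd(4,3,1) = 1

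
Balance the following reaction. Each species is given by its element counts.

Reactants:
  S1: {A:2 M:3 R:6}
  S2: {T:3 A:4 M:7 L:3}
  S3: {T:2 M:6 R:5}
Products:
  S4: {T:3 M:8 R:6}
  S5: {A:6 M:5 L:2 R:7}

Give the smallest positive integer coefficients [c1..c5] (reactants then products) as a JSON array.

Coefficients: [5, 2, 3, 4, 3]

T: 5·0+2·3+3·2 = 12 | 4·3+3·0 = 12
A: 5·2+2·4+3·0 = 18 | 4·0+3·6 = 18
M: 5·3+2·7+3·6 = 47 | 4·8+3·5 = 47
L: 5·0+2·3+3·0 = 6 | 4·0+3·2 = 6
R: 5·6+2·0+3·5 = 45 | 4·6+3·7 = 45
gcd(5,2,3,4,3) = 1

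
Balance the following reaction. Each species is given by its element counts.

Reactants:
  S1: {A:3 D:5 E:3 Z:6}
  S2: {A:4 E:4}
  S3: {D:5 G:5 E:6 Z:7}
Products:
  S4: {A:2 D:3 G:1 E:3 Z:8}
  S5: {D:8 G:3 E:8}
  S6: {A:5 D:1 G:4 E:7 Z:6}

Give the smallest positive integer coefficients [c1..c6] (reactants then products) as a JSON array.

Coefficients: [1, 4, 4, 2, 2, 3]

A: 1·3+4·4+4·0 = 19 | 2·2+2·0+3·5 = 19
D: 1·5+4·0+4·5 = 25 | 2·3+2·8+3·1 = 25
G: 1·0+4·0+4·5 = 20 | 2·1+2·3+3·4 = 20
E: 1·3+4·4+4·6 = 43 | 2·3+2·8+3·7 = 43
Z: 1·6+4·0+4·7 = 34 | 2·8+2·0+3·6 = 34
gcd(1,4,4,2,2,3) = 1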